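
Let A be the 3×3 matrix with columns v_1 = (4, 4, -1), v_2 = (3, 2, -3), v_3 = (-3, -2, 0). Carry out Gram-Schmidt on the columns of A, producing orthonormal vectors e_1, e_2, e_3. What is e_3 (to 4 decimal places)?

e_3 = (-0.7125, 0.6412, -0.2850)

e_1 = v_1/‖v_1‖ = (4, 4, -1)/5.7446 = (0.6963, 0.6963, -0.1741).
r_{12} = e_1·v_2 = 4.0038.
u_2 = v_2 − 4.0038·e_1 = (0.2121, -0.7879, -2.3030).
‖u_2‖ = 2.4433, so e_2 = (0.0868, -0.3225, -0.9426).
r_{13} = e_1·v_3 = -3.4816; r_{23} = e_2·v_3 = 0.3845.
u_3 = v_3 + 3.4816·e_1 − 0.3845·e_2 = (-0.6091, 0.5482, -0.2437).
‖u_3‖ = 0.8550, so e_3 = (-0.7125, 0.6412, -0.2850).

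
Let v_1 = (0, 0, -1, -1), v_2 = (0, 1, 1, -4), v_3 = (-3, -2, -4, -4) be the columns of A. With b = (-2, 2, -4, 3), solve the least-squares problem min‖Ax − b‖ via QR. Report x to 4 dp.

x = (2.3207, -1.1516, -0.0233)

v_1 = (0, 0, -1, -1); ‖v_1‖ = 1.4142, so e_1 = (0.0000, 0.0000, -0.7071, -0.7071).
e_1·v_2 = 0.0000·0 + 0.0000·1 + (-0.7071)·1 + (-0.7071)·(-4) = 2.1213.
u_2 = v_2 − 2.1213·e_1 = (0.0000, 1.0000, 2.5000, -2.5000).
‖u_2‖ = 3.6742, so e_2 = (0.0000, 0.2722, 0.6804, -0.6804).
e_1·v_3 = 0.0000·(-3) + 0.0000·(-2) + (-0.7071)·(-4) + (-0.7071)·(-4) = 5.6569; e_2·v_3 = 0.0000·(-3) + 0.2722·(-2) + 0.6804·(-4) + (-0.6804)·(-4) = -0.5443.
u_3 = v_3 − 5.6569·e_1 + 0.5443·e_2 = (-3.0000, -1.8519, 0.3704, -0.3704).
‖u_3‖ = 3.5642, so e_3 = (-0.8417, -0.5196, 0.1039, -0.1039).
Qᵀb = (0.7071, -4.2186, -0.0831).
Back-substitute: x_3 = -0.0831/3.5642 = -0.0233.
x_2 = (-4.2186 + 0.5443·(-0.0233))/3.6742 = -1.1516.
x_1 = (0.7071 − 2.1213·(-1.1516) − 5.6569·(-0.0233))/1.4142 = 2.3207.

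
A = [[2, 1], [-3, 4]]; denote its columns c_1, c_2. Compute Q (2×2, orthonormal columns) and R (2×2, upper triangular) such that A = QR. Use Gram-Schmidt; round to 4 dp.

Q = [[0.5547, 0.8321], [-0.8321, 0.5547]], R = [[3.6056, -2.7735], [0.0000, 3.0509]]

q_1 = c_1/‖c_1‖ = (2, -3)/3.6056 = (0.5547, -0.8321).
r_{12} = q_1·c_2 = -2.7735.
u_2 = c_2 + 2.7735·q_1 = (2.5385, 1.6923).
‖u_2‖ = 3.0509, so q_2 = (0.8321, 0.5547).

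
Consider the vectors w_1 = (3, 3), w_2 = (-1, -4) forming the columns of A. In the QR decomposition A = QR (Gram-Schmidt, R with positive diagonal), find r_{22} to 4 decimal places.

r_{22} = 2.1213

e_1 = w_1/‖w_1‖ = (3, 3)/4.2426 = (0.7071, 0.7071).
r_{12} = e_1·w_2 = -3.5355.
u_2 = w_2 + 3.5355·e_1 = (1.5000, -1.5000).
r_{22} = ‖u_2‖ = 2.1213.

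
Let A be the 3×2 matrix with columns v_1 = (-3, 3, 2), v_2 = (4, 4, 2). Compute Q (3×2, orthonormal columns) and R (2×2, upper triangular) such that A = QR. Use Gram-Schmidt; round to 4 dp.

e_1 = v_1/‖v_1‖ = (-3, 3, 2)/4.6904 = (-0.6396, 0.6396, 0.4264).
r_{12} = e_1·v_2 = 0.8528.
u_2 = v_2 − 0.8528·e_1 = (4.5455, 3.4545, 1.6364).
‖u_2‖ = 5.9391, so e_2 = (0.7653, 0.5817, 0.2755).

Q = [[-0.6396, 0.7653], [0.6396, 0.5817], [0.4264, 0.2755]], R = [[4.6904, 0.8528], [0.0000, 5.9391]]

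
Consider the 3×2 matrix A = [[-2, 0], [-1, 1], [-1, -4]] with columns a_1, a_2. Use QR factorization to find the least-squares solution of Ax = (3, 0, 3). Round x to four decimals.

x = (-1.2581, -0.4839)

a_1 = (-2, -1, -1); ‖a_1‖ = 2.4495, so e_1 = (-0.8165, -0.4082, -0.4082).
e_1·a_2 = (-0.8165)·0 + (-0.4082)·1 + (-0.4082)·(-4) = 1.2247.
u_2 = a_2 − 1.2247·e_1 = (1.0000, 1.5000, -3.5000).
‖u_2‖ = 3.9370, so e_2 = (0.2540, 0.3810, -0.8890).
Qᵀb = (-3.6742, -1.9050).
Back-substitute: x_2 = -1.9050/3.9370 = -0.4839.
x_1 = (-3.6742 − 1.2247·(-0.4839))/2.4495 = -1.2581.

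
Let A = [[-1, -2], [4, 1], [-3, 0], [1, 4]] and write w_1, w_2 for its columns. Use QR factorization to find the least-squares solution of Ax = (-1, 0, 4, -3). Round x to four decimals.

w_1 = (-1, 4, -3, 1); ‖w_1‖ = 5.1962, so q_1 = (-0.1925, 0.7698, -0.5774, 0.1925).
q_1·w_2 = (-0.1925)·(-2) + 0.7698·1 + (-0.5774)·0 + 0.1925·4 = 1.9245.
u_2 = w_2 − 1.9245·q_1 = (-1.6296, -0.4815, 1.1111, 3.6296).
‖u_2‖ = 4.1589, so q_2 = (-0.3918, -0.1158, 0.2672, 0.8727).
Qᵀb = (-2.6943, -1.1577).
Back-substitute: x_2 = -1.1577/4.1589 = -0.2784.
x_1 = (-2.6943 − 1.9245·(-0.2784))/5.1962 = -0.4154.

x = (-0.4154, -0.2784)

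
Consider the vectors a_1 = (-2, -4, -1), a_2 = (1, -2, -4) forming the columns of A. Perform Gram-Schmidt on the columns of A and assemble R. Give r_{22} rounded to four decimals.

a_1 = (-2, -4, -1); ‖a_1‖ = 4.5826, so e_1 = (-0.4364, -0.8729, -0.2182).
e_1·a_2 = (-0.4364)·1 + (-0.8729)·(-2) + (-0.2182)·(-4) = 2.1822.
u_2 = a_2 − 2.1822·e_1 = (1.9524, -0.0952, -3.5238).
r_{22} = ‖u_2‖ = 4.0297.

r_{22} = 4.0297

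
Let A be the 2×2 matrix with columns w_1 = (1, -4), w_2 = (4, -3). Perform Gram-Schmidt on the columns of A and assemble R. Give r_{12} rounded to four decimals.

r_{12} = 3.8806

w_1 = (1, -4); ‖w_1‖ = 4.1231, so e_1 = (0.2425, -0.9701).
r_{12} = e_1·w_2 = 3.8806.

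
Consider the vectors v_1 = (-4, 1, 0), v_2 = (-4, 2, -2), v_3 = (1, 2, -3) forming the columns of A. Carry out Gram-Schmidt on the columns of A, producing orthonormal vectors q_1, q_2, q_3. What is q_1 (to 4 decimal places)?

q_1 = (-0.9701, 0.2425, 0.0000)

v_1 = (-4, 1, 0); ‖v_1‖ = 4.1231, so q_1 = (-0.9701, 0.2425, 0.0000).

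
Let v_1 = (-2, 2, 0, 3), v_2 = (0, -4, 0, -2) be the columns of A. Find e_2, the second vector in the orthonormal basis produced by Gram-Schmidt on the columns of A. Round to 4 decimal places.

e_2 = (-0.5659, -0.8085, 0.0000, 0.1617)

e_1 = v_1/‖v_1‖ = (-2, 2, 0, 3)/4.1231 = (-0.4851, 0.4851, 0.0000, 0.7276).
r_{12} = e_1·v_2 = -3.3955.
u_2 = v_2 + 3.3955·e_1 = (-1.6471, -2.3529, 0.0000, 0.4706).
‖u_2‖ = 2.9104, so e_2 = (-0.5659, -0.8085, 0.0000, 0.1617).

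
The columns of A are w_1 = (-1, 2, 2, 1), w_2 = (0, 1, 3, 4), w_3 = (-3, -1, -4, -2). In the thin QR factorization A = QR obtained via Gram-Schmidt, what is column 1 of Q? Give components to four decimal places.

q_1 = w_1/‖w_1‖ = (-1, 2, 2, 1)/3.1623 = (-0.3162, 0.6325, 0.6325, 0.3162).

q_1 = (-0.3162, 0.6325, 0.6325, 0.3162)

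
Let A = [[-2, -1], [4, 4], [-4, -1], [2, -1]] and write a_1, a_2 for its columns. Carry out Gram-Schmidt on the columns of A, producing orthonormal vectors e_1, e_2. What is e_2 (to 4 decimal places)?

e_2 = (0.0000, 0.6667, 0.3333, -0.6667)

a_1 = (-2, 4, -4, 2); ‖a_1‖ = 6.3246, so e_1 = (-0.3162, 0.6325, -0.6325, 0.3162).
e_1·a_2 = (-0.3162)·(-1) + 0.6325·4 + (-0.6325)·(-1) + 0.3162·(-1) = 3.1623.
u_2 = a_2 − 3.1623·e_1 = (0.0000, 2.0000, 1.0000, -2.0000).
‖u_2‖ = 3.0000, so e_2 = (0.0000, 0.6667, 0.3333, -0.6667).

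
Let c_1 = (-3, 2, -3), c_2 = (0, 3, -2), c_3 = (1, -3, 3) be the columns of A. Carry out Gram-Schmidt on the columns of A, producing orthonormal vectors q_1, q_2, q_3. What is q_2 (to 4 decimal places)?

c_1 = (-3, 2, -3); ‖c_1‖ = 4.6904, so q_1 = (-0.6396, 0.4264, -0.6396).
q_1·c_2 = (-0.6396)·0 + 0.4264·3 + (-0.6396)·(-2) = 2.5584.
u_2 = c_2 − 2.5584·q_1 = (1.6364, 1.9091, -0.3636).
‖u_2‖ = 2.5406, so q_2 = (0.6441, 0.7514, -0.1431).

q_2 = (0.6441, 0.7514, -0.1431)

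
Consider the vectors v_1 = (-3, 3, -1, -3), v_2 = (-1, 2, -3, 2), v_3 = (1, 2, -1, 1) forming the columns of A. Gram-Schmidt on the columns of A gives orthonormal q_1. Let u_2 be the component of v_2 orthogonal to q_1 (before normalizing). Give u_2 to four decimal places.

q_1 = v_1/‖v_1‖ = (-3, 3, -1, -3)/5.2915 = (-0.5669, 0.5669, -0.1890, -0.5669).
r_{12} = q_1·v_2 = 1.1339.
u_2 = v_2 − 1.1339·q_1 = (-0.3571, 1.3571, -2.7857, 2.6429).

u_2 = (-0.3571, 1.3571, -2.7857, 2.6429)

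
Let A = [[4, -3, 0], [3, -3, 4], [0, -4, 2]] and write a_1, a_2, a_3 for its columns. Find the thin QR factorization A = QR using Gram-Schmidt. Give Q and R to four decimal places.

a_1 = (4, 3, 0); ‖a_1‖ = 5.0000, so e_1 = (0.8000, 0.6000, 0.0000).
e_1·a_2 = 0.8000·(-3) + 0.6000·(-3) + 0.0000·(-4) = -4.2000.
u_2 = a_2 + 4.2000·e_1 = (0.3600, -0.4800, -4.0000).
‖u_2‖ = 4.0447, so e_2 = (0.0890, -0.1187, -0.9889).
e_1·a_3 = 0.8000·0 + 0.6000·4 + 0.0000·2 = 2.4000; e_2·a_3 = 0.0890·0 + (-0.1187)·4 + (-0.9889)·2 = -2.4526.
u_3 = a_3 − 2.4000·e_1 + 2.4526·e_2 = (-1.7017, 2.2689, -0.4254).
‖u_3‖ = 2.8679, so e_3 = (-0.5934, 0.7911, -0.1483).

Q = [[0.8000, 0.0890, -0.5934], [0.6000, -0.1187, 0.7911], [0.0000, -0.9889, -0.1483]], R = [[5.0000, -4.2000, 2.4000], [0.0000, 4.0447, -2.4526], [0.0000, 0.0000, 2.8679]]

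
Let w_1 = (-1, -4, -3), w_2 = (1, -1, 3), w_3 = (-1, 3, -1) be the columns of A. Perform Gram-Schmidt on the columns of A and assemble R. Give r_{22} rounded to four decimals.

q_1 = w_1/‖w_1‖ = (-1, -4, -3)/5.0990 = (-0.1961, -0.7845, -0.5883).
r_{12} = q_1·w_2 = -1.1767.
u_2 = w_2 + 1.1767·q_1 = (0.7692, -1.9231, 2.3077).
r_{22} = ‖u_2‖ = 3.1009.

r_{22} = 3.1009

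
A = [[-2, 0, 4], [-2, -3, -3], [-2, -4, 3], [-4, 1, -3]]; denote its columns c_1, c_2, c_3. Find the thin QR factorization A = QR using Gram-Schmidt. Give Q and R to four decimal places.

Q = [[-0.3780, 0.1508, 0.7153], [-0.3780, -0.4826, -0.5491], [-0.3780, -0.6938, 0.3476], [-0.7559, 0.5128, -0.2569]], R = [[5.2915, 1.8898, 0.7559], [0.0000, 4.7359, -1.5686], [0.0000, 0.0000, 6.3220]]

c_1 = (-2, -2, -2, -4); ‖c_1‖ = 5.2915, so e_1 = (-0.3780, -0.3780, -0.3780, -0.7559).
e_1·c_2 = (-0.3780)·0 + (-0.3780)·(-3) + (-0.3780)·(-4) + (-0.7559)·1 = 1.8898.
u_2 = c_2 − 1.8898·e_1 = (0.7143, -2.2857, -3.2857, 2.4286).
‖u_2‖ = 4.7359, so e_2 = (0.1508, -0.4826, -0.6938, 0.5128).
e_1·c_3 = (-0.3780)·4 + (-0.3780)·(-3) + (-0.3780)·3 + (-0.7559)·(-3) = 0.7559; e_2·c_3 = 0.1508·4 + (-0.4826)·(-3) + (-0.6938)·3 + 0.5128·(-3) = -1.5686.
u_3 = c_3 − 0.7559·e_1 + 1.5686·e_2 = (4.5223, -3.4713, 2.1975, -1.6242).
‖u_3‖ = 6.3220, so e_3 = (0.7153, -0.5491, 0.3476, -0.2569).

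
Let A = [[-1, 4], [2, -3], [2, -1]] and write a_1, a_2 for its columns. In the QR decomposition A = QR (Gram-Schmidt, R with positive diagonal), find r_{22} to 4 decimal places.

r_{22} = 3.1623

e_1 = a_1/‖a_1‖ = (-1, 2, 2)/3.0000 = (-0.3333, 0.6667, 0.6667).
r_{12} = e_1·a_2 = -4.0000.
u_2 = a_2 + 4.0000·e_1 = (2.6667, -0.3333, 1.6667).
r_{22} = ‖u_2‖ = 3.1623.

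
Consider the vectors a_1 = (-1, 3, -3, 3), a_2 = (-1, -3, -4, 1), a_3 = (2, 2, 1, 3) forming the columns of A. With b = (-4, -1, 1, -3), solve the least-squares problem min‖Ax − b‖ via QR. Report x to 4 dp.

e_1 = a_1/‖a_1‖ = (-1, 3, -3, 3)/5.2915 = (-0.1890, 0.5669, -0.5669, 0.5669).
r_{12} = e_1·a_2 = 1.3229.
u_2 = a_2 − 1.3229·e_1 = (-0.7500, -3.7500, -3.2500, 0.2500).
‖u_2‖ = 5.0249, so e_2 = (-0.1493, -0.7463, -0.6468, 0.0498).
r_{13} = e_1·a_3 = 1.8898; r_{23} = e_2·a_3 = -2.2886.
u_3 = a_3 − 1.8898·e_1 + 2.2886·e_2 = (2.0156, -0.7793, 0.5912, 2.0424).
‖u_3‖ = 3.0317, so e_3 = (0.6648, -0.2571, 0.1950, 0.6737).
Qᵀb = (-2.0788, 0.5473, -4.2284).
Back-substitute: x_3 = -4.2284/3.0317 = -1.3947.
x_2 = (0.5473 + 2.2886·(-1.3947))/5.0249 = -0.5263.
x_1 = (-2.0788 − 1.3229·(-0.5263) − 1.8898·(-1.3947))/5.2915 = 0.2368.

x = (0.2368, -0.5263, -1.3947)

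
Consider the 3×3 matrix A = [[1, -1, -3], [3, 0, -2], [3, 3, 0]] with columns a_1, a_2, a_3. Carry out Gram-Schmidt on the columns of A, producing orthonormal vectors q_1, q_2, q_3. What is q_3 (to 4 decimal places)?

a_1 = (1, 3, 3); ‖a_1‖ = 4.3589, so q_1 = (0.2294, 0.6882, 0.6882).
q_1·a_2 = 0.2294·(-1) + 0.6882·0 + 0.6882·3 = 1.8353.
u_2 = a_2 − 1.8353·q_1 = (-1.4211, -1.2632, 1.7368).
‖u_2‖ = 2.5752, so q_2 = (-0.5518, -0.4905, 0.6745).
q_1·a_3 = 0.2294·(-3) + 0.6882·(-2) + 0.6882·0 = -2.0647; q_2·a_3 = (-0.5518)·(-3) + (-0.4905)·(-2) + 0.6745·0 = 2.6365.
u_3 = a_3 + 2.0647·q_1 − 2.6365·q_2 = (-1.0714, 0.7143, -0.3571).
‖u_3‖ = 1.3363, so q_3 = (-0.8018, 0.5345, -0.2673).

q_3 = (-0.8018, 0.5345, -0.2673)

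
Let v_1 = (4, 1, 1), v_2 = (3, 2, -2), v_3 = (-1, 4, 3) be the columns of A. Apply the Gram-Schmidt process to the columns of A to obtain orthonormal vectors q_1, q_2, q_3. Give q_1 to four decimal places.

v_1 = (4, 1, 1); ‖v_1‖ = 4.2426, so q_1 = (0.9428, 0.2357, 0.2357).

q_1 = (0.9428, 0.2357, 0.2357)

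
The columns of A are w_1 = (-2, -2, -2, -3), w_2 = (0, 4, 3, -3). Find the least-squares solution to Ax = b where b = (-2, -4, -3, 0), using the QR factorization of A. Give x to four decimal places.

x = (0.7068, -0.6313)

w_1 = (-2, -2, -2, -3); ‖w_1‖ = 4.5826, so q_1 = (-0.4364, -0.4364, -0.4364, -0.6547).
q_1·w_2 = (-0.4364)·0 + (-0.4364)·4 + (-0.4364)·3 + (-0.6547)·(-3) = -1.0911.
u_2 = w_2 + 1.0911·q_1 = (-0.4762, 3.5238, 2.5238, -3.7143).
‖u_2‖ = 5.7280, so q_2 = (-0.0831, 0.6152, 0.4406, -0.6484).
Qᵀb = (3.9279, -3.6163).
Back-substitute: x_2 = -3.6163/5.7280 = -0.6313.
x_1 = (3.9279 + 1.0911·(-0.6313))/4.5826 = 0.7068.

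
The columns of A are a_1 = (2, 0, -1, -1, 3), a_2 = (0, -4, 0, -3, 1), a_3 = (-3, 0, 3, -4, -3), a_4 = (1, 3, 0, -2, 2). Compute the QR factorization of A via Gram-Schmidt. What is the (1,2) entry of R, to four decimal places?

r_{12} = 1.5492

a_1 = (2, 0, -1, -1, 3); ‖a_1‖ = 3.8730, so e_1 = (0.5164, 0.0000, -0.2582, -0.2582, 0.7746).
r_{12} = e_1·a_2 = 1.5492.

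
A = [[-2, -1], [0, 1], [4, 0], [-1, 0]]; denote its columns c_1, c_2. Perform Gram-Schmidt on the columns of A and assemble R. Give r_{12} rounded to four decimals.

r_{12} = 0.4364

c_1 = (-2, 0, 4, -1); ‖c_1‖ = 4.5826, so e_1 = (-0.4364, 0.0000, 0.8729, -0.2182).
r_{12} = e_1·c_2 = 0.4364.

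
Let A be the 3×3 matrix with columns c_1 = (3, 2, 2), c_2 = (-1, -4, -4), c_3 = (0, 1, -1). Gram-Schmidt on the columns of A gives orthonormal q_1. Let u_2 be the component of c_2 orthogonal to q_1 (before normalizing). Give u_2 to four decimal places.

q_1 = c_1/‖c_1‖ = (3, 2, 2)/4.1231 = (0.7276, 0.4851, 0.4851).
r_{12} = q_1·c_2 = -4.6082.
u_2 = c_2 + 4.6082·q_1 = (2.3529, -1.7647, -1.7647).

u_2 = (2.3529, -1.7647, -1.7647)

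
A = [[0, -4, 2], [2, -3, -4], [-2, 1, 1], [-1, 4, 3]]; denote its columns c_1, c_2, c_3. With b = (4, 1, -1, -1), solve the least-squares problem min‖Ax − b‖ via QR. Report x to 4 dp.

e_1 = c_1/‖c_1‖ = (0, 2, -2, -1)/3.0000 = (0.0000, 0.6667, -0.6667, -0.3333).
r_{12} = e_1·c_2 = -4.0000.
u_2 = c_2 + 4.0000·e_1 = (-4.0000, -0.3333, -1.6667, 2.6667).
‖u_2‖ = 5.0990, so e_2 = (-0.7845, -0.0654, -0.3269, 0.5230).
r_{13} = e_1·c_3 = -4.3333; r_{23} = e_2·c_3 = -0.0654.
u_3 = c_3 + 4.3333·e_1 + 0.0654·e_2 = (1.9487, -1.1154, -1.9103, 1.5897).
‖u_3‖ = 3.3493, so e_3 = (0.5818, -0.3330, -0.5703, 0.4746).
Qᵀb = (1.6667, -3.3993, 2.0900).
Back-substitute: x_3 = 2.0900/3.3493 = 0.6240.
x_2 = (-3.3993 + 0.0654·0.6240)/5.0990 = -0.6587.
x_1 = (1.6667 + 4.0000·(-0.6587) + 4.3333·0.6240)/3.0000 = 0.5787.

x = (0.5787, -0.6587, 0.6240)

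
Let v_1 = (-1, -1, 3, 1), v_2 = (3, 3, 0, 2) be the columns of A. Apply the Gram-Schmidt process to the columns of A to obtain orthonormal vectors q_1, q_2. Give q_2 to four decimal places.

q_1 = v_1/‖v_1‖ = (-1, -1, 3, 1)/3.4641 = (-0.2887, -0.2887, 0.8660, 0.2887).
r_{12} = q_1·v_2 = -1.1547.
u_2 = v_2 + 1.1547·q_1 = (2.6667, 2.6667, 1.0000, 2.3333).
‖u_2‖ = 4.5461, so q_2 = (0.5866, 0.5866, 0.2200, 0.5133).

q_2 = (0.5866, 0.5866, 0.2200, 0.5133)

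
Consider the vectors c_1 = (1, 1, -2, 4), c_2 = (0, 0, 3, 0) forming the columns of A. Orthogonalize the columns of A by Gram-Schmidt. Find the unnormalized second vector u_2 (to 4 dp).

c_1 = (1, 1, -2, 4); ‖c_1‖ = 4.6904, so q_1 = (0.2132, 0.2132, -0.4264, 0.8528).
q_1·c_2 = 0.2132·0 + 0.2132·0 + (-0.4264)·3 + 0.8528·0 = -1.2792.
u_2 = c_2 + 1.2792·q_1 = (0.2727, 0.2727, 2.4545, 1.0909).

u_2 = (0.2727, 0.2727, 2.4545, 1.0909)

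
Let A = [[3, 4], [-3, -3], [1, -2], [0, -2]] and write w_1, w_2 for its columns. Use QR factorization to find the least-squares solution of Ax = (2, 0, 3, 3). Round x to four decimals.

e_1 = w_1/‖w_1‖ = (3, -3, 1, 0)/4.3589 = (0.6882, -0.6882, 0.2294, 0.0000).
r_{12} = e_1·w_2 = 4.3589.
u_2 = w_2 − 4.3589·e_1 = (1.0000, 0.0000, -3.0000, -2.0000).
‖u_2‖ = 3.7417, so e_2 = (0.2673, 0.0000, -0.8018, -0.5345).
Qᵀb = (2.0647, -3.4744).
Back-substitute: x_2 = -3.4744/3.7417 = -0.9286.
x_1 = (2.0647 − 4.3589·(-0.9286))/4.3589 = 1.4023.

x = (1.4023, -0.9286)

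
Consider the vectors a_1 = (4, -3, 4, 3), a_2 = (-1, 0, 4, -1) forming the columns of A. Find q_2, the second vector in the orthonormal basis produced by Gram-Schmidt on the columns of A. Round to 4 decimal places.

a_1 = (4, -3, 4, 3); ‖a_1‖ = 7.0711, so q_1 = (0.5657, -0.4243, 0.5657, 0.4243).
q_1·a_2 = 0.5657·(-1) + (-0.4243)·0 + 0.5657·4 + 0.4243·(-1) = 1.2728.
u_2 = a_2 − 1.2728·q_1 = (-1.7200, 0.5400, 3.2800, -1.5400).
‖u_2‖ = 4.0472, so q_2 = (-0.4250, 0.1334, 0.8104, -0.3805).

q_2 = (-0.4250, 0.1334, 0.8104, -0.3805)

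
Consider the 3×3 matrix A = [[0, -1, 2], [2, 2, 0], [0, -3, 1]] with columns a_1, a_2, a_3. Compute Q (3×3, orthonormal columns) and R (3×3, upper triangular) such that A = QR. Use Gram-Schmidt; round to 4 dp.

q_1 = a_1/‖a_1‖ = (0, 2, 0)/2.0000 = (0.0000, 1.0000, 0.0000).
r_{12} = q_1·a_2 = 2.0000.
u_2 = a_2 − 2.0000·q_1 = (-1.0000, 0.0000, -3.0000).
‖u_2‖ = 3.1623, so q_2 = (-0.3162, 0.0000, -0.9487).
r_{13} = q_1·a_3 = 0.0000; r_{23} = q_2·a_3 = -1.5811.
u_3 = a_3 + 0.0000·q_1 + 1.5811·q_2 = (1.5000, 0.0000, -0.5000).
‖u_3‖ = 1.5811, so q_3 = (0.9487, 0.0000, -0.3162).

Q = [[0.0000, -0.3162, 0.9487], [1.0000, 0.0000, 0.0000], [0.0000, -0.9487, -0.3162]], R = [[2.0000, 2.0000, 0.0000], [0.0000, 3.1623, -1.5811], [0.0000, 0.0000, 1.5811]]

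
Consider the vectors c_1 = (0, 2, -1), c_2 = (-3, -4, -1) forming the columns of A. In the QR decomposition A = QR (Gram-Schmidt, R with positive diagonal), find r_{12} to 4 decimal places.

r_{12} = -3.1305

c_1 = (0, 2, -1); ‖c_1‖ = 2.2361, so q_1 = (0.0000, 0.8944, -0.4472).
r_{12} = q_1·c_2 = -3.1305.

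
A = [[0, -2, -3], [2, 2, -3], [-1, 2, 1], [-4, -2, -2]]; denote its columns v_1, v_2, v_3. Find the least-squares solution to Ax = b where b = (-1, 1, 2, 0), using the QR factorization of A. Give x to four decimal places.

v_1 = (0, 2, -1, -4); ‖v_1‖ = 4.5826, so e_1 = (0.0000, 0.4364, -0.2182, -0.8729).
e_1·v_2 = 0.0000·(-2) + 0.4364·2 + (-0.2182)·2 + (-0.8729)·(-2) = 2.1822.
u_2 = v_2 − 2.1822·e_1 = (-2.0000, 1.0476, 2.4762, -0.0952).
‖u_2‖ = 3.3523, so e_2 = (-0.5966, 0.3125, 0.7386, -0.0284).
e_1·v_3 = 0.0000·(-3) + 0.4364·(-3) + (-0.2182)·1 + (-0.8729)·(-2) = 0.2182; e_2·v_3 = (-0.5966)·(-3) + 0.3125·(-3) + 0.7386·1 + (-0.0284)·(-2) = 1.6478.
u_3 = v_3 − 0.2182·e_1 − 1.6478·e_2 = (-2.0169, -3.6102, -0.1695, -1.7627).
‖u_3‖ = 4.4986, so e_3 = (-0.4484, -0.8025, -0.0377, -0.3918).
Qᵀb = (0.0000, 2.3864, -0.4295).
Back-substitute: x_3 = -0.4295/4.4986 = -0.0955.
x_2 = (2.3864 − 1.6478·(-0.0955))/3.3523 = 0.7588.
x_1 = (0.0000 − 2.1822·0.7588 − 0.2182·(-0.0955))/4.5826 = -0.3568.

x = (-0.3568, 0.7588, -0.0955)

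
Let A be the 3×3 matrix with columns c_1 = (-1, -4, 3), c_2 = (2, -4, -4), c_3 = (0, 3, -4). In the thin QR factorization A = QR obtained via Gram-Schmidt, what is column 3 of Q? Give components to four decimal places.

e_3 = (-0.9172, -0.0655, -0.3931)

e_1 = c_1/‖c_1‖ = (-1, -4, 3)/5.0990 = (-0.1961, -0.7845, 0.5883).
r_{12} = e_1·c_2 = 0.3922.
u_2 = c_2 − 0.3922·e_1 = (2.0769, -3.6923, -4.2308).
‖u_2‖ = 5.9872, so e_2 = (0.3469, -0.6167, -0.7066).
r_{13} = e_1·c_3 = -4.7068; r_{23} = e_2·c_3 = 0.9764.
u_3 = c_3 + 4.7068·e_1 − 0.9764·e_2 = (-1.2618, -0.0901, -0.5408).
‖u_3‖ = 1.3758, so e_3 = (-0.9172, -0.0655, -0.3931).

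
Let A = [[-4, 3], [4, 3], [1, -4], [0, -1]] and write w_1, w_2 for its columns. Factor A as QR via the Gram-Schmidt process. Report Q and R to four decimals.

w_1 = (-4, 4, 1, 0); ‖w_1‖ = 5.7446, so q_1 = (-0.6963, 0.6963, 0.1741, 0.0000).
q_1·w_2 = (-0.6963)·3 + 0.6963·3 + 0.1741·(-4) + 0.0000·(-1) = -0.6963.
u_2 = w_2 + 0.6963·q_1 = (2.5152, 3.4848, -3.8788, -1.0000).
‖u_2‖ = 5.8750, so q_2 = (0.4281, 0.5932, -0.6602, -0.1702).

Q = [[-0.6963, 0.4281], [0.6963, 0.5932], [0.1741, -0.6602], [0.0000, -0.1702]], R = [[5.7446, -0.6963], [0.0000, 5.8750]]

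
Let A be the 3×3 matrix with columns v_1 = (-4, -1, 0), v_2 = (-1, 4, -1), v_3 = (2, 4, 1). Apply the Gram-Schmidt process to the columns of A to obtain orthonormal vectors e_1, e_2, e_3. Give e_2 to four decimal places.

v_1 = (-4, -1, 0); ‖v_1‖ = 4.1231, so e_1 = (-0.9701, -0.2425, 0.0000).
e_1·v_2 = (-0.9701)·(-1) + (-0.2425)·4 + 0.0000·(-1) = 0.0000.
u_2 = v_2 + 0.0000·e_1 = (-1.0000, 4.0000, -1.0000).
‖u_2‖ = 4.2426, so e_2 = (-0.2357, 0.9428, -0.2357).

e_2 = (-0.2357, 0.9428, -0.2357)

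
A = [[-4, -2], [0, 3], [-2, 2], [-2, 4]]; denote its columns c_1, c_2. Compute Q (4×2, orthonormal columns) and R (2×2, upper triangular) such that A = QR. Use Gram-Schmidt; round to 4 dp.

Q = [[-0.8165, -0.4690], [0.0000, 0.5276], [-0.4082, 0.2931], [-0.4082, 0.6448]], R = [[4.8990, -0.8165], [0.0000, 5.6862]]

c_1 = (-4, 0, -2, -2); ‖c_1‖ = 4.8990, so q_1 = (-0.8165, 0.0000, -0.4082, -0.4082).
q_1·c_2 = (-0.8165)·(-2) + 0.0000·3 + (-0.4082)·2 + (-0.4082)·4 = -0.8165.
u_2 = c_2 + 0.8165·q_1 = (-2.6667, 3.0000, 1.6667, 3.6667).
‖u_2‖ = 5.6862, so q_2 = (-0.4690, 0.5276, 0.2931, 0.6448).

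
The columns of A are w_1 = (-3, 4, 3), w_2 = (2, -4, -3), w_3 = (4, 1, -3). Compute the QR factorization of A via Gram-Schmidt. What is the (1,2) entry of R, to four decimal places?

w_1 = (-3, 4, 3); ‖w_1‖ = 5.8310, so e_1 = (-0.5145, 0.6860, 0.5145).
r_{12} = e_1·w_2 = -5.3165.

r_{12} = -5.3165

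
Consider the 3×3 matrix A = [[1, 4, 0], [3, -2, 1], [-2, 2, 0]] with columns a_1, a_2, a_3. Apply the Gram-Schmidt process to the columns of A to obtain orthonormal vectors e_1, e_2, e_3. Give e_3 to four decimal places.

a_1 = (1, 3, -2); ‖a_1‖ = 3.7417, so e_1 = (0.2673, 0.8018, -0.5345).
e_1·a_2 = 0.2673·4 + 0.8018·(-2) + (-0.5345)·2 = -1.6036.
u_2 = a_2 + 1.6036·e_1 = (4.4286, -0.7143, 1.1429).
‖u_2‖ = 4.6291, so e_2 = (0.9567, -0.1543, 0.2469).
e_1·a_3 = 0.2673·0 + 0.8018·1 + (-0.5345)·0 = 0.8018; e_2·a_3 = 0.9567·0 + (-0.1543)·1 + 0.2469·0 = -0.1543.
u_3 = a_3 − 0.8018·e_1 + 0.1543·e_2 = (-0.0667, 0.3333, 0.4667).
‖u_3‖ = 0.5774, so e_3 = (-0.1155, 0.5774, 0.8083).

e_3 = (-0.1155, 0.5774, 0.8083)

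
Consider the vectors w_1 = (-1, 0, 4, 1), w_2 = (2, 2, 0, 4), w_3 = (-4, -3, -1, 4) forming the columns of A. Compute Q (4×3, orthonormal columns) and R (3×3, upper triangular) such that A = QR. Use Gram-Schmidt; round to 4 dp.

Q = [[-0.2357, 0.4329, -0.6115], [0.0000, 0.4102, -0.4889], [0.9428, -0.0911, -0.2904], [0.2357, 0.7975, 0.5502]], R = [[4.2426, 0.4714, 0.9428], [0.0000, 4.8762, 0.3190], [0.0000, 0.0000, 6.4039]]

w_1 = (-1, 0, 4, 1); ‖w_1‖ = 4.2426, so e_1 = (-0.2357, 0.0000, 0.9428, 0.2357).
e_1·w_2 = (-0.2357)·2 + 0.0000·2 + 0.9428·0 + 0.2357·4 = 0.4714.
u_2 = w_2 − 0.4714·e_1 = (2.1111, 2.0000, -0.4444, 3.8889).
‖u_2‖ = 4.8762, so e_2 = (0.4329, 0.4102, -0.0911, 0.7975).
e_1·w_3 = (-0.2357)·(-4) + 0.0000·(-3) + 0.9428·(-1) + 0.2357·4 = 0.9428; e_2·w_3 = 0.4329·(-4) + 0.4102·(-3) + (-0.0911)·(-1) + 0.7975·4 = 0.3190.
u_3 = w_3 − 0.9428·e_1 − 0.3190·e_2 = (-3.9159, -3.1308, -1.8598, 3.5234).
‖u_3‖ = 6.4039, so e_3 = (-0.6115, -0.4889, -0.2904, 0.5502).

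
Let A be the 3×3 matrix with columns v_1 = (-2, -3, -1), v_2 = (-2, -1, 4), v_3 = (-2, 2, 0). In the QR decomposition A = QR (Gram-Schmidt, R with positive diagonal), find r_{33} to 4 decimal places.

r_{33} = 2.7248

v_1 = (-2, -3, -1); ‖v_1‖ = 3.7417, so e_1 = (-0.5345, -0.8018, -0.2673).
e_1·v_2 = (-0.5345)·(-2) + (-0.8018)·(-1) + (-0.2673)·4 = 0.8018.
u_2 = v_2 − 0.8018·e_1 = (-1.5714, -0.3571, 4.2143).
‖u_2‖ = 4.5119, so e_2 = (-0.3483, -0.0792, 0.9340).
e_1·v_3 = (-0.5345)·(-2) + (-0.8018)·2 + (-0.2673)·0 = -0.5345; e_2·v_3 = (-0.3483)·(-2) + (-0.0792)·2 + 0.9340·0 = 0.5383.
u_3 = v_3 + 0.5345·e_1 − 0.5383·e_2 = (-2.0982, 1.6140, -0.6456).
r_{33} = ‖u_3‖ = 2.7248.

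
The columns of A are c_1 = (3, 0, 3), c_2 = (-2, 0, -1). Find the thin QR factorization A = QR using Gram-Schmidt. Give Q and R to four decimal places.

Q = [[0.7071, -0.7071], [0.0000, 0.0000], [0.7071, 0.7071]], R = [[4.2426, -2.1213], [0.0000, 0.7071]]

e_1 = c_1/‖c_1‖ = (3, 0, 3)/4.2426 = (0.7071, 0.0000, 0.7071).
r_{12} = e_1·c_2 = -2.1213.
u_2 = c_2 + 2.1213·e_1 = (-0.5000, 0.0000, 0.5000).
‖u_2‖ = 0.7071, so e_2 = (-0.7071, 0.0000, 0.7071).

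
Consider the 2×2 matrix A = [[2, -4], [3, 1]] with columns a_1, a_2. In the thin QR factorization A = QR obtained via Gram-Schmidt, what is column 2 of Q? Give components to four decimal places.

a_1 = (2, 3); ‖a_1‖ = 3.6056, so q_1 = (0.5547, 0.8321).
q_1·a_2 = 0.5547·(-4) + 0.8321·1 = -1.3868.
u_2 = a_2 + 1.3868·q_1 = (-3.2308, 2.1538).
‖u_2‖ = 3.8829, so q_2 = (-0.8321, 0.5547).

q_2 = (-0.8321, 0.5547)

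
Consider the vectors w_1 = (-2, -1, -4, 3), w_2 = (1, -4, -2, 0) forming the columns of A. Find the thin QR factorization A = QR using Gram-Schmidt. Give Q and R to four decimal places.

w_1 = (-2, -1, -4, 3); ‖w_1‖ = 5.4772, so q_1 = (-0.3651, -0.1826, -0.7303, 0.5477).
q_1·w_2 = (-0.3651)·1 + (-0.1826)·(-4) + (-0.7303)·(-2) + 0.5477·0 = 1.8257.
u_2 = w_2 − 1.8257·q_1 = (1.6667, -3.6667, -0.6667, -1.0000).
‖u_2‖ = 4.2032, so q_2 = (0.3965, -0.8724, -0.1586, -0.2379).

Q = [[-0.3651, 0.3965], [-0.1826, -0.8724], [-0.7303, -0.1586], [0.5477, -0.2379]], R = [[5.4772, 1.8257], [0.0000, 4.2032]]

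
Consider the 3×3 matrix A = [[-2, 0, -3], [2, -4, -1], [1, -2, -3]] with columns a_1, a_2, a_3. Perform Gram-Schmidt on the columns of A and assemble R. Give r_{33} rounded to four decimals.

r_{33} = 2.2361

e_1 = a_1/‖a_1‖ = (-2, 2, 1)/3.0000 = (-0.6667, 0.6667, 0.3333).
r_{12} = e_1·a_2 = -3.3333.
u_2 = a_2 + 3.3333·e_1 = (-2.2222, -1.7778, -0.8889).
‖u_2‖ = 2.9814, so e_2 = (-0.7454, -0.5963, -0.2981).
r_{13} = e_1·a_3 = 0.3333; r_{23} = e_2·a_3 = 3.7268.
u_3 = a_3 − 0.3333·e_1 − 3.7268·e_2 = (0.0000, 1.0000, -2.0000).
r_{33} = ‖u_3‖ = 2.2361.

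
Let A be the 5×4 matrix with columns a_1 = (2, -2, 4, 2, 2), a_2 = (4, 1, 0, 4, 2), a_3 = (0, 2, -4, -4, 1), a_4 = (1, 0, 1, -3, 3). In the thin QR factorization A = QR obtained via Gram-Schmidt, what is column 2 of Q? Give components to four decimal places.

e_2 = (0.5546, 0.4099, -0.4340, 0.5546, 0.1688)

a_1 = (2, -2, 4, 2, 2); ‖a_1‖ = 5.6569, so e_1 = (0.3536, -0.3536, 0.7071, 0.3536, 0.3536).
e_1·a_2 = 0.3536·4 + (-0.3536)·1 + 0.7071·0 + 0.3536·4 + 0.3536·2 = 3.1820.
u_2 = a_2 − 3.1820·e_1 = (2.8750, 2.1250, -2.2500, 2.8750, 0.8750).
‖u_2‖ = 5.1841, so e_2 = (0.5546, 0.4099, -0.4340, 0.5546, 0.1688).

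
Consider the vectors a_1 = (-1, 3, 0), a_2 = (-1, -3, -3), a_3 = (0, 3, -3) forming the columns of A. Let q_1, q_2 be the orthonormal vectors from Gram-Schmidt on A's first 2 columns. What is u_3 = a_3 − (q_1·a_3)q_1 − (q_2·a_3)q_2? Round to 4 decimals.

q_1 = a_1/‖a_1‖ = (-1, 3, 0)/3.1623 = (-0.3162, 0.9487, 0.0000).
r_{12} = q_1·a_2 = -2.5298.
u_2 = a_2 + 2.5298·q_1 = (-1.8000, -0.6000, -3.0000).
‖u_2‖ = 3.5496, so q_2 = (-0.5071, -0.1690, -0.8452).
r_{13} = q_1·a_3 = 2.8460; r_{23} = q_2·a_3 = 2.0284.
u_3 = a_3 − 2.8460·q_1 − 2.0284·q_2 = (1.9286, 0.6429, -1.2857).

u_3 = (1.9286, 0.6429, -1.2857)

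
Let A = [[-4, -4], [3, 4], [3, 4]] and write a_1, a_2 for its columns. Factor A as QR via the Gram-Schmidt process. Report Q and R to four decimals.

Q = [[-0.6860, 0.7276], [0.5145, 0.4851], [0.5145, 0.4851]], R = [[5.8310, 6.8599], [0.0000, 0.9701]]

a_1 = (-4, 3, 3); ‖a_1‖ = 5.8310, so e_1 = (-0.6860, 0.5145, 0.5145).
e_1·a_2 = (-0.6860)·(-4) + 0.5145·4 + 0.5145·4 = 6.8599.
u_2 = a_2 − 6.8599·e_1 = (0.7059, 0.4706, 0.4706).
‖u_2‖ = 0.9701, so e_2 = (0.7276, 0.4851, 0.4851).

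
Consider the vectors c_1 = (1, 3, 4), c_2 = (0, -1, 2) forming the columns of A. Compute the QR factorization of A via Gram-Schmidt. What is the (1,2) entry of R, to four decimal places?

r_{12} = 0.9806

c_1 = (1, 3, 4); ‖c_1‖ = 5.0990, so q_1 = (0.1961, 0.5883, 0.7845).
r_{12} = q_1·c_2 = 0.9806.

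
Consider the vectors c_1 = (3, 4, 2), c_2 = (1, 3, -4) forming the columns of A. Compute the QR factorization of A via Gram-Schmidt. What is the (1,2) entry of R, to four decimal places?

q_1 = c_1/‖c_1‖ = (3, 4, 2)/5.3852 = (0.5571, 0.7428, 0.3714).
r_{12} = q_1·c_2 = 1.2999.

r_{12} = 1.2999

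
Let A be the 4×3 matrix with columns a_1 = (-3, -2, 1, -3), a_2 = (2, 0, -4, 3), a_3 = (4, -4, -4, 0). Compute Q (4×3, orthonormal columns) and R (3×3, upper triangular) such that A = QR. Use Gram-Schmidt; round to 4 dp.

Q = [[-0.6255, -0.1311, 0.7554], [-0.4170, -0.4530, -0.5348], [0.2085, -0.8702, 0.1048], [-0.6255, 0.1430, -0.3639]], R = [[4.7958, -3.9618, -1.6681], [0.0000, 3.6475, 4.7680], [0.0000, 0.0000, 4.7417]]

a_1 = (-3, -2, 1, -3); ‖a_1‖ = 4.7958, so q_1 = (-0.6255, -0.4170, 0.2085, -0.6255).
q_1·a_2 = (-0.6255)·2 + (-0.4170)·0 + 0.2085·(-4) + (-0.6255)·3 = -3.9618.
u_2 = a_2 + 3.9618·q_1 = (-0.4783, -1.6522, -3.1739, 0.5217).
‖u_2‖ = 3.6475, so q_2 = (-0.1311, -0.4530, -0.8702, 0.1430).
q_1·a_3 = (-0.6255)·4 + (-0.4170)·(-4) + 0.2085·(-4) + (-0.6255)·0 = -1.6681; q_2·a_3 = (-0.1311)·4 + (-0.4530)·(-4) + (-0.8702)·(-4) + 0.1430·0 = 4.7680.
u_3 = a_3 + 1.6681·q_1 − 4.7680·q_2 = (3.5817, -2.5359, 0.4967, -1.7255).
‖u_3‖ = 4.7417, so q_3 = (0.7554, -0.5348, 0.1048, -0.3639).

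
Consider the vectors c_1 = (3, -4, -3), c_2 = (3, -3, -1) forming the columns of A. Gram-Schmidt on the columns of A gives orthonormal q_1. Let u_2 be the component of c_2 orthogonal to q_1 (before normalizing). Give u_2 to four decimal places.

c_1 = (3, -4, -3); ‖c_1‖ = 5.8310, so q_1 = (0.5145, -0.6860, -0.5145).
q_1·c_2 = 0.5145·3 + (-0.6860)·(-3) + (-0.5145)·(-1) = 4.1160.
u_2 = c_2 − 4.1160·q_1 = (0.8824, -0.1765, 1.1176).

u_2 = (0.8824, -0.1765, 1.1176)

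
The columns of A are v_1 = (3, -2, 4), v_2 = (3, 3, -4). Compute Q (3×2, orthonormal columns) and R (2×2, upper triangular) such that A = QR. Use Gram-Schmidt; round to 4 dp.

e_1 = v_1/‖v_1‖ = (3, -2, 4)/5.3852 = (0.5571, -0.3714, 0.7428).
r_{12} = e_1·v_2 = -2.4140.
u_2 = v_2 + 2.4140·e_1 = (4.3448, 2.1034, -2.2069).
‖u_2‖ = 5.3078, so e_2 = (0.8186, 0.3963, -0.4158).

Q = [[0.5571, 0.8186], [-0.3714, 0.3963], [0.7428, -0.4158]], R = [[5.3852, -2.4140], [0.0000, 5.3078]]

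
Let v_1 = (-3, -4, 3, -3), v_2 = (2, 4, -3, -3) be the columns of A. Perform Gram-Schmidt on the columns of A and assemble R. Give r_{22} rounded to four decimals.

r_{22} = 5.1715

q_1 = v_1/‖v_1‖ = (-3, -4, 3, -3)/6.5574 = (-0.4575, -0.6100, 0.4575, -0.4575).
r_{12} = q_1·v_2 = -3.3550.
u_2 = v_2 + 3.3550·q_1 = (0.4651, 1.9535, -1.4651, -4.5349).
r_{22} = ‖u_2‖ = 5.1715.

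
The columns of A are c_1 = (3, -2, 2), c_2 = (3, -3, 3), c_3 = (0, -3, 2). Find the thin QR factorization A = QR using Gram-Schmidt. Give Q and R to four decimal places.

c_1 = (3, -2, 2); ‖c_1‖ = 4.1231, so e_1 = (0.7276, -0.4851, 0.4851).
e_1·c_2 = 0.7276·3 + (-0.4851)·(-3) + 0.4851·3 = 5.0932.
u_2 = c_2 − 5.0932·e_1 = (-0.7059, -0.5294, 0.5294).
‖u_2‖ = 1.0290, so e_2 = (-0.6860, -0.5145, 0.5145).
e_1·c_3 = 0.7276·0 + (-0.4851)·(-3) + 0.4851·2 = 2.4254; e_2·c_3 = (-0.6860)·0 + (-0.5145)·(-3) + 0.5145·2 = 2.5725.
u_3 = c_3 − 2.4254·e_1 − 2.5725·e_2 = (0.0000, -0.5000, -0.5000).
‖u_3‖ = 0.7071, so e_3 = (0.0000, -0.7071, -0.7071).

Q = [[0.7276, -0.6860, 0.0000], [-0.4851, -0.5145, -0.7071], [0.4851, 0.5145, -0.7071]], R = [[4.1231, 5.0932, 2.4254], [0.0000, 1.0290, 2.5725], [0.0000, 0.0000, 0.7071]]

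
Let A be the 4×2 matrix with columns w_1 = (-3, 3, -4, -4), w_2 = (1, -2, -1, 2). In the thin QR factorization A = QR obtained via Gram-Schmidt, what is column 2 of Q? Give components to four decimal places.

q_2 = (0.0855, -0.4742, -0.7929, 0.3731)

w_1 = (-3, 3, -4, -4); ‖w_1‖ = 7.0711, so q_1 = (-0.4243, 0.4243, -0.5657, -0.5657).
q_1·w_2 = (-0.4243)·1 + 0.4243·(-2) + (-0.5657)·(-1) + (-0.5657)·2 = -1.8385.
u_2 = w_2 + 1.8385·q_1 = (0.2200, -1.2200, -2.0400, 0.9600).
‖u_2‖ = 2.5729, so q_2 = (0.0855, -0.4742, -0.7929, 0.3731).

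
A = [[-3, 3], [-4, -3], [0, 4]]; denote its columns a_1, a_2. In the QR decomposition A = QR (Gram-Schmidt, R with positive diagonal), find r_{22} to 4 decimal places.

a_1 = (-3, -4, 0); ‖a_1‖ = 5.0000, so e_1 = (-0.6000, -0.8000, 0.0000).
e_1·a_2 = (-0.6000)·3 + (-0.8000)·(-3) + 0.0000·4 = 0.6000.
u_2 = a_2 − 0.6000·e_1 = (3.3600, -2.5200, 4.0000).
r_{22} = ‖u_2‖ = 5.8000.

r_{22} = 5.8000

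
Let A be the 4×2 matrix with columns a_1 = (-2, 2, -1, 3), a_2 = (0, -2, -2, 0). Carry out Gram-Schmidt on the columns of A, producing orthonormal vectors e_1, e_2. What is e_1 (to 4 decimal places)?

e_1 = a_1/‖a_1‖ = (-2, 2, -1, 3)/4.2426 = (-0.4714, 0.4714, -0.2357, 0.7071).

e_1 = (-0.4714, 0.4714, -0.2357, 0.7071)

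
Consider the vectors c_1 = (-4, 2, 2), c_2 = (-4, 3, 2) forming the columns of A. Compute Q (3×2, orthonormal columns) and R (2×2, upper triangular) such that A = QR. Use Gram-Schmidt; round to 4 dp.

Q = [[-0.8165, 0.3651], [0.4082, 0.9129], [0.4082, -0.1826]], R = [[4.8990, 5.3072], [0.0000, 0.9129]]

q_1 = c_1/‖c_1‖ = (-4, 2, 2)/4.8990 = (-0.8165, 0.4082, 0.4082).
r_{12} = q_1·c_2 = 5.3072.
u_2 = c_2 − 5.3072·q_1 = (0.3333, 0.8333, -0.1667).
‖u_2‖ = 0.9129, so q_2 = (0.3651, 0.9129, -0.1826).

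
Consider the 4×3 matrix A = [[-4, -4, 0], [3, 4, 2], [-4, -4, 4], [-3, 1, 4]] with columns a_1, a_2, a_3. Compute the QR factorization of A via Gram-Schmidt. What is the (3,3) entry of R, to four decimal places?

r_{33} = 3.6747

a_1 = (-4, 3, -4, -3); ‖a_1‖ = 7.0711, so e_1 = (-0.5657, 0.4243, -0.5657, -0.4243).
e_1·a_2 = (-0.5657)·(-4) + 0.4243·4 + (-0.5657)·(-4) + (-0.4243)·1 = 5.7983.
u_2 = a_2 − 5.7983·e_1 = (-0.7200, 1.5400, -0.7200, 3.4600).
‖u_2‖ = 3.9217, so e_2 = (-0.1836, 0.3927, -0.1836, 0.8823).
e_1·a_3 = (-0.5657)·0 + 0.4243·2 + (-0.5657)·4 + (-0.4243)·4 = -3.1113; e_2·a_3 = (-0.1836)·0 + 0.3927·2 + (-0.1836)·4 + 0.8823·4 = 3.5800.
u_3 = a_3 + 3.1113·e_1 − 3.5800·e_2 = (-1.1027, 1.9142, 2.8973, -0.4785).
r_{33} = ‖u_3‖ = 3.6747.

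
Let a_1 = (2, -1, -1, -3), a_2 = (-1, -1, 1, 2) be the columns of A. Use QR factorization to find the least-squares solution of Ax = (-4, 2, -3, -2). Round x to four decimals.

x = (-1.1463, -2.0244)

e_1 = a_1/‖a_1‖ = (2, -1, -1, -3)/3.8730 = (0.5164, -0.2582, -0.2582, -0.7746).
r_{12} = e_1·a_2 = -2.0656.
u_2 = a_2 + 2.0656·e_1 = (0.0667, -1.5333, 0.4667, 0.4000).
‖u_2‖ = 1.6533, so e_2 = (0.0403, -0.9274, 0.2823, 0.2419).
Qᵀb = (-0.2582, -3.3469).
Back-substitute: x_2 = -3.3469/1.6533 = -2.0244.
x_1 = (-0.2582 + 2.0656·(-2.0244))/3.8730 = -1.1463.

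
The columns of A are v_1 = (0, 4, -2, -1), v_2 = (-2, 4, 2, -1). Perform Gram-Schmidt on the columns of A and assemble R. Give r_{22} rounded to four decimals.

r_{22} = 4.1173

q_1 = v_1/‖v_1‖ = (0, 4, -2, -1)/4.5826 = (0.0000, 0.8729, -0.4364, -0.2182).
r_{12} = q_1·v_2 = 2.8368.
u_2 = v_2 − 2.8368·q_1 = (-2.0000, 1.5238, 3.2381, -0.3810).
r_{22} = ‖u_2‖ = 4.1173.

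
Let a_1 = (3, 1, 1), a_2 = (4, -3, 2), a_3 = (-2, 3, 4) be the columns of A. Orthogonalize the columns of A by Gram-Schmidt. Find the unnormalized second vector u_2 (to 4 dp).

a_1 = (3, 1, 1); ‖a_1‖ = 3.3166, so q_1 = (0.9045, 0.3015, 0.3015).
q_1·a_2 = 0.9045·4 + 0.3015·(-3) + 0.3015·2 = 3.3166.
u_2 = a_2 − 3.3166·q_1 = (1.0000, -4.0000, 1.0000).

u_2 = (1.0000, -4.0000, 1.0000)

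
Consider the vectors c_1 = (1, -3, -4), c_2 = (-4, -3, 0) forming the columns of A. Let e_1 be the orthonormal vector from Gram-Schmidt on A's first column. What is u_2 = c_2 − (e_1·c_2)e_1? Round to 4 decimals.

c_1 = (1, -3, -4); ‖c_1‖ = 5.0990, so e_1 = (0.1961, -0.5883, -0.7845).
e_1·c_2 = 0.1961·(-4) + (-0.5883)·(-3) + (-0.7845)·0 = 0.9806.
u_2 = c_2 − 0.9806·e_1 = (-4.1923, -2.4231, 0.7692).

u_2 = (-4.1923, -2.4231, 0.7692)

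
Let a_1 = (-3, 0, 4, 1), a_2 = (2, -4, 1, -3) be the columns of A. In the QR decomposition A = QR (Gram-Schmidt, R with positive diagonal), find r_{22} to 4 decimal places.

r_{22} = 5.3887

a_1 = (-3, 0, 4, 1); ‖a_1‖ = 5.0990, so q_1 = (-0.5883, 0.0000, 0.7845, 0.1961).
q_1·a_2 = (-0.5883)·2 + 0.0000·(-4) + 0.7845·1 + 0.1961·(-3) = -0.9806.
u_2 = a_2 + 0.9806·q_1 = (1.4231, -4.0000, 1.7692, -2.8077).
r_{22} = ‖u_2‖ = 5.3887.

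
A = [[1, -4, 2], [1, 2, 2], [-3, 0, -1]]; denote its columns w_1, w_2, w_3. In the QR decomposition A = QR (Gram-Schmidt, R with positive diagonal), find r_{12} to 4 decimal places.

w_1 = (1, 1, -3); ‖w_1‖ = 3.3166, so e_1 = (0.3015, 0.3015, -0.9045).
r_{12} = e_1·w_2 = -0.6030.

r_{12} = -0.6030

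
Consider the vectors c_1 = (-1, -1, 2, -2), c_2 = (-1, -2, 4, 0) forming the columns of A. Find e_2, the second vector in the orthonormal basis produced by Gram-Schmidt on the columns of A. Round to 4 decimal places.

e_1 = c_1/‖c_1‖ = (-1, -1, 2, -2)/3.1623 = (-0.3162, -0.3162, 0.6325, -0.6325).
r_{12} = e_1·c_2 = 3.4785.
u_2 = c_2 − 3.4785·e_1 = (0.1000, -0.9000, 1.8000, 2.2000).
‖u_2‖ = 2.9833, so e_2 = (0.0335, -0.3017, 0.6034, 0.7374).

e_2 = (0.0335, -0.3017, 0.6034, 0.7374)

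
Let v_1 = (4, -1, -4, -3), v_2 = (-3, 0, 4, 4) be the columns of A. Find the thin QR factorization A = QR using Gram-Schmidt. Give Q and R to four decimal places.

Q = [[0.6172, 0.4750], [-0.1543, -0.5588], [-0.6172, 0.1118], [-0.4629, 0.6706]], R = [[6.4807, -6.1721], [0.0000, 1.7043]]

v_1 = (4, -1, -4, -3); ‖v_1‖ = 6.4807, so e_1 = (0.6172, -0.1543, -0.6172, -0.4629).
e_1·v_2 = 0.6172·(-3) + (-0.1543)·0 + (-0.6172)·4 + (-0.4629)·4 = -6.1721.
u_2 = v_2 + 6.1721·e_1 = (0.8095, -0.9524, 0.1905, 1.1429).
‖u_2‖ = 1.7043, so e_2 = (0.4750, -0.5588, 0.1118, 0.6706).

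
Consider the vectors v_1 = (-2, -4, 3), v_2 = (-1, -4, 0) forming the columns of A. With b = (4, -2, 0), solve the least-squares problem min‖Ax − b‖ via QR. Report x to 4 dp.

x = (-0.4260, 0.6864)

v_1 = (-2, -4, 3); ‖v_1‖ = 5.3852, so q_1 = (-0.3714, -0.7428, 0.5571).
q_1·v_2 = (-0.3714)·(-1) + (-0.7428)·(-4) + 0.5571·0 = 3.3425.
u_2 = v_2 − 3.3425·q_1 = (0.2414, -1.5172, -1.8621).
‖u_2‖ = 2.4140, so q_2 = (0.1000, -0.6285, -0.7713).
Qᵀb = (0.0000, 1.6570).
Back-substitute: x_2 = 1.6570/2.4140 = 0.6864.
x_1 = (0.0000 − 3.3425·0.6864)/5.3852 = -0.4260.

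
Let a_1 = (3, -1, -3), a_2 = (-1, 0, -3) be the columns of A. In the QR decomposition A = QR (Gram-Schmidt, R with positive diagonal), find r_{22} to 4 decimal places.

r_{22} = 2.8470

q_1 = a_1/‖a_1‖ = (3, -1, -3)/4.3589 = (0.6882, -0.2294, -0.6882).
r_{12} = q_1·a_2 = 1.3765.
u_2 = a_2 − 1.3765·q_1 = (-1.9474, 0.3158, -2.0526).
r_{22} = ‖u_2‖ = 2.8470.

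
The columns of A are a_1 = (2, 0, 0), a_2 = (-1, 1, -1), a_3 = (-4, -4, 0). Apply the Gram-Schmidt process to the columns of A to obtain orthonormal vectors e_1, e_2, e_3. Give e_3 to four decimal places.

e_1 = a_1/‖a_1‖ = (2, 0, 0)/2.0000 = (1.0000, 0.0000, 0.0000).
r_{12} = e_1·a_2 = -1.0000.
u_2 = a_2 + 1.0000·e_1 = (0.0000, 1.0000, -1.0000).
‖u_2‖ = 1.4142, so e_2 = (0.0000, 0.7071, -0.7071).
r_{13} = e_1·a_3 = -4.0000; r_{23} = e_2·a_3 = -2.8284.
u_3 = a_3 + 4.0000·e_1 + 2.8284·e_2 = (0.0000, -2.0000, -2.0000).
‖u_3‖ = 2.8284, so e_3 = (0.0000, -0.7071, -0.7071).

e_3 = (0.0000, -0.7071, -0.7071)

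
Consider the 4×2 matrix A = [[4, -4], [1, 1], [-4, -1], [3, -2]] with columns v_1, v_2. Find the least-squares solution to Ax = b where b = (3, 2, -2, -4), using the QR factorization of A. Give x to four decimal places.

e_1 = v_1/‖v_1‖ = (4, 1, -4, 3)/6.4807 = (0.6172, 0.1543, -0.6172, 0.4629).
r_{12} = e_1·v_2 = -2.6232.
u_2 = v_2 + 2.6232·e_1 = (-2.3810, 1.4048, -2.6190, -0.7857).
‖u_2‖ = 3.8883, so e_2 = (-0.6123, 0.3613, -0.6736, -0.2021).
Qᵀb = (1.5430, 1.0410).
Back-substitute: x_2 = 1.0410/3.8883 = 0.2677.
x_1 = (1.5430 + 2.6232·0.2677)/6.4807 = 0.3465.

x = (0.3465, 0.2677)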